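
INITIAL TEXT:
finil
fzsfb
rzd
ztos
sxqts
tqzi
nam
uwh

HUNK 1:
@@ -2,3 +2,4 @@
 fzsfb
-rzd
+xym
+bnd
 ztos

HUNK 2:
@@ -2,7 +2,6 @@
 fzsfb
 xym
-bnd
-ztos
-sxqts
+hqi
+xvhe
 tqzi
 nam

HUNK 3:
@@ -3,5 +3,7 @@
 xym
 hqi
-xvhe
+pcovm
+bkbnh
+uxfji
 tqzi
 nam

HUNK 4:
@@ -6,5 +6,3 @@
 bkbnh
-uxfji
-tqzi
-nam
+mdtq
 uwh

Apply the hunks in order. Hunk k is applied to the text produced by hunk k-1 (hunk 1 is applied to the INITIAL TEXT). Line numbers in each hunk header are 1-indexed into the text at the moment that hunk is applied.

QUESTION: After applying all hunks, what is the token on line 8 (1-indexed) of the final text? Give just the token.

Hunk 1: at line 2 remove [rzd] add [xym,bnd] -> 9 lines: finil fzsfb xym bnd ztos sxqts tqzi nam uwh
Hunk 2: at line 2 remove [bnd,ztos,sxqts] add [hqi,xvhe] -> 8 lines: finil fzsfb xym hqi xvhe tqzi nam uwh
Hunk 3: at line 3 remove [xvhe] add [pcovm,bkbnh,uxfji] -> 10 lines: finil fzsfb xym hqi pcovm bkbnh uxfji tqzi nam uwh
Hunk 4: at line 6 remove [uxfji,tqzi,nam] add [mdtq] -> 8 lines: finil fzsfb xym hqi pcovm bkbnh mdtq uwh
Final line 8: uwh

Answer: uwh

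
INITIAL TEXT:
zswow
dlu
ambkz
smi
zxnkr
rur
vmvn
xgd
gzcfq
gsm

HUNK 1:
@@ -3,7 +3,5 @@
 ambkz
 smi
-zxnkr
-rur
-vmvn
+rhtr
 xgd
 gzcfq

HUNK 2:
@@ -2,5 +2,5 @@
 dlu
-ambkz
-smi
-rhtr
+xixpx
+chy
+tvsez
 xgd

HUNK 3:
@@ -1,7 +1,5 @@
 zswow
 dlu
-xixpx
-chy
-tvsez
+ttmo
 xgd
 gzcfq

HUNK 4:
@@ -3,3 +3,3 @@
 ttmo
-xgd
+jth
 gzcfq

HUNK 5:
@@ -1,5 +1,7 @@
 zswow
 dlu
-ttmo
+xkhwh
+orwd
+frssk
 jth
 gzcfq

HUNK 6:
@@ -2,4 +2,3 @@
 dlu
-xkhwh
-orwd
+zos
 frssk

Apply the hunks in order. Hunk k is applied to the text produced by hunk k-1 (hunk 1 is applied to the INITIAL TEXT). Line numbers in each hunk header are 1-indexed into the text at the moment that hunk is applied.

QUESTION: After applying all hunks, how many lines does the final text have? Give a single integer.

Hunk 1: at line 3 remove [zxnkr,rur,vmvn] add [rhtr] -> 8 lines: zswow dlu ambkz smi rhtr xgd gzcfq gsm
Hunk 2: at line 2 remove [ambkz,smi,rhtr] add [xixpx,chy,tvsez] -> 8 lines: zswow dlu xixpx chy tvsez xgd gzcfq gsm
Hunk 3: at line 1 remove [xixpx,chy,tvsez] add [ttmo] -> 6 lines: zswow dlu ttmo xgd gzcfq gsm
Hunk 4: at line 3 remove [xgd] add [jth] -> 6 lines: zswow dlu ttmo jth gzcfq gsm
Hunk 5: at line 1 remove [ttmo] add [xkhwh,orwd,frssk] -> 8 lines: zswow dlu xkhwh orwd frssk jth gzcfq gsm
Hunk 6: at line 2 remove [xkhwh,orwd] add [zos] -> 7 lines: zswow dlu zos frssk jth gzcfq gsm
Final line count: 7

Answer: 7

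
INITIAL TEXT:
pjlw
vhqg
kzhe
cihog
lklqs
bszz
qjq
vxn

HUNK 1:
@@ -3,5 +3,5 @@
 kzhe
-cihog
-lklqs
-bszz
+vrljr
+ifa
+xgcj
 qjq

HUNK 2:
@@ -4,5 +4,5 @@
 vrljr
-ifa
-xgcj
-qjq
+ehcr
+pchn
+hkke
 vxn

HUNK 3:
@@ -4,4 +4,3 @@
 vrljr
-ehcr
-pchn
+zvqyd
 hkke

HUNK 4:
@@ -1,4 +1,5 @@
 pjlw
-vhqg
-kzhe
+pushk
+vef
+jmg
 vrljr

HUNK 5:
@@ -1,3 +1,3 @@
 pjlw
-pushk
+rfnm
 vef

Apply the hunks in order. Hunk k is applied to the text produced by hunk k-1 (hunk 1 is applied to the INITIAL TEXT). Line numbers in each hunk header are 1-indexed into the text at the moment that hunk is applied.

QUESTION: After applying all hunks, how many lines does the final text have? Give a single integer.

Hunk 1: at line 3 remove [cihog,lklqs,bszz] add [vrljr,ifa,xgcj] -> 8 lines: pjlw vhqg kzhe vrljr ifa xgcj qjq vxn
Hunk 2: at line 4 remove [ifa,xgcj,qjq] add [ehcr,pchn,hkke] -> 8 lines: pjlw vhqg kzhe vrljr ehcr pchn hkke vxn
Hunk 3: at line 4 remove [ehcr,pchn] add [zvqyd] -> 7 lines: pjlw vhqg kzhe vrljr zvqyd hkke vxn
Hunk 4: at line 1 remove [vhqg,kzhe] add [pushk,vef,jmg] -> 8 lines: pjlw pushk vef jmg vrljr zvqyd hkke vxn
Hunk 5: at line 1 remove [pushk] add [rfnm] -> 8 lines: pjlw rfnm vef jmg vrljr zvqyd hkke vxn
Final line count: 8

Answer: 8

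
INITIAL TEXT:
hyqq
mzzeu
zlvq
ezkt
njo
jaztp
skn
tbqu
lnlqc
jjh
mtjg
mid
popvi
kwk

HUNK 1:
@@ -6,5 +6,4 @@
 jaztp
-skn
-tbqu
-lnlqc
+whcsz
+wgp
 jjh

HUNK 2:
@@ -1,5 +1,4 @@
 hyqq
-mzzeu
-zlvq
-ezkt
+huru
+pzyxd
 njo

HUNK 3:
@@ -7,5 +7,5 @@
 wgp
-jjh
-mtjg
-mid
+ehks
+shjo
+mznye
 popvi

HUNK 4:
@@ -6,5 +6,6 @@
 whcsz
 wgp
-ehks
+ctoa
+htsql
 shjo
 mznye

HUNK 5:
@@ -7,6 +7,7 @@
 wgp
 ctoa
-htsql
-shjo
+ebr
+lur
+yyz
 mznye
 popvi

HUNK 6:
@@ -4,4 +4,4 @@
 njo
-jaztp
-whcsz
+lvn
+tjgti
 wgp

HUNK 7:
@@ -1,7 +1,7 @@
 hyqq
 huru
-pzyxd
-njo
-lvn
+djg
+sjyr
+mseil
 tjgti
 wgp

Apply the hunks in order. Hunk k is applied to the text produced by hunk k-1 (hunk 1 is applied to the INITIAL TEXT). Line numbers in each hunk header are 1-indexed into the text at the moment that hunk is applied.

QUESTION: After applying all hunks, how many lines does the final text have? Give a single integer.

Answer: 14

Derivation:
Hunk 1: at line 6 remove [skn,tbqu,lnlqc] add [whcsz,wgp] -> 13 lines: hyqq mzzeu zlvq ezkt njo jaztp whcsz wgp jjh mtjg mid popvi kwk
Hunk 2: at line 1 remove [mzzeu,zlvq,ezkt] add [huru,pzyxd] -> 12 lines: hyqq huru pzyxd njo jaztp whcsz wgp jjh mtjg mid popvi kwk
Hunk 3: at line 7 remove [jjh,mtjg,mid] add [ehks,shjo,mznye] -> 12 lines: hyqq huru pzyxd njo jaztp whcsz wgp ehks shjo mznye popvi kwk
Hunk 4: at line 6 remove [ehks] add [ctoa,htsql] -> 13 lines: hyqq huru pzyxd njo jaztp whcsz wgp ctoa htsql shjo mznye popvi kwk
Hunk 5: at line 7 remove [htsql,shjo] add [ebr,lur,yyz] -> 14 lines: hyqq huru pzyxd njo jaztp whcsz wgp ctoa ebr lur yyz mznye popvi kwk
Hunk 6: at line 4 remove [jaztp,whcsz] add [lvn,tjgti] -> 14 lines: hyqq huru pzyxd njo lvn tjgti wgp ctoa ebr lur yyz mznye popvi kwk
Hunk 7: at line 1 remove [pzyxd,njo,lvn] add [djg,sjyr,mseil] -> 14 lines: hyqq huru djg sjyr mseil tjgti wgp ctoa ebr lur yyz mznye popvi kwk
Final line count: 14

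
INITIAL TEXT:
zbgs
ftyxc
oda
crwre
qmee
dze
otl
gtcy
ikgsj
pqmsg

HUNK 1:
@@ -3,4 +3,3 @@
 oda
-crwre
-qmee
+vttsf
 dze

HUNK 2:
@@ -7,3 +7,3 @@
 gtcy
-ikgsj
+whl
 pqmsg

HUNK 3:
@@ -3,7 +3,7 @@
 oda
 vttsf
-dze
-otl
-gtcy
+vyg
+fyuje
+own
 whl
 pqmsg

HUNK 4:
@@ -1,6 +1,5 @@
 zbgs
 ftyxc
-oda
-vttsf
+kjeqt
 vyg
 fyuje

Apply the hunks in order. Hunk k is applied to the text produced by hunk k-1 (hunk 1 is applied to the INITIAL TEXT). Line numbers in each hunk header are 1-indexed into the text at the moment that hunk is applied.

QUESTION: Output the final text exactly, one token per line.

Answer: zbgs
ftyxc
kjeqt
vyg
fyuje
own
whl
pqmsg

Derivation:
Hunk 1: at line 3 remove [crwre,qmee] add [vttsf] -> 9 lines: zbgs ftyxc oda vttsf dze otl gtcy ikgsj pqmsg
Hunk 2: at line 7 remove [ikgsj] add [whl] -> 9 lines: zbgs ftyxc oda vttsf dze otl gtcy whl pqmsg
Hunk 3: at line 3 remove [dze,otl,gtcy] add [vyg,fyuje,own] -> 9 lines: zbgs ftyxc oda vttsf vyg fyuje own whl pqmsg
Hunk 4: at line 1 remove [oda,vttsf] add [kjeqt] -> 8 lines: zbgs ftyxc kjeqt vyg fyuje own whl pqmsg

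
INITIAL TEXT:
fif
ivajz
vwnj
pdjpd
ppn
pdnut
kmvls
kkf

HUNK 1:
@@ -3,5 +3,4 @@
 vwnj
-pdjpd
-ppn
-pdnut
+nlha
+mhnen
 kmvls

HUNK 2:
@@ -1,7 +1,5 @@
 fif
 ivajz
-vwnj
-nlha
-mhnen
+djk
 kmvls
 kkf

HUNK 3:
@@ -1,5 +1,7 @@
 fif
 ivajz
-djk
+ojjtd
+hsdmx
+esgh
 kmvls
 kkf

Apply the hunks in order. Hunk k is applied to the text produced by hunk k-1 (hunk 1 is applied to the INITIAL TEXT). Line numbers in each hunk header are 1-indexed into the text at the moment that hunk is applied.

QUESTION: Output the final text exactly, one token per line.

Hunk 1: at line 3 remove [pdjpd,ppn,pdnut] add [nlha,mhnen] -> 7 lines: fif ivajz vwnj nlha mhnen kmvls kkf
Hunk 2: at line 1 remove [vwnj,nlha,mhnen] add [djk] -> 5 lines: fif ivajz djk kmvls kkf
Hunk 3: at line 1 remove [djk] add [ojjtd,hsdmx,esgh] -> 7 lines: fif ivajz ojjtd hsdmx esgh kmvls kkf

Answer: fif
ivajz
ojjtd
hsdmx
esgh
kmvls
kkf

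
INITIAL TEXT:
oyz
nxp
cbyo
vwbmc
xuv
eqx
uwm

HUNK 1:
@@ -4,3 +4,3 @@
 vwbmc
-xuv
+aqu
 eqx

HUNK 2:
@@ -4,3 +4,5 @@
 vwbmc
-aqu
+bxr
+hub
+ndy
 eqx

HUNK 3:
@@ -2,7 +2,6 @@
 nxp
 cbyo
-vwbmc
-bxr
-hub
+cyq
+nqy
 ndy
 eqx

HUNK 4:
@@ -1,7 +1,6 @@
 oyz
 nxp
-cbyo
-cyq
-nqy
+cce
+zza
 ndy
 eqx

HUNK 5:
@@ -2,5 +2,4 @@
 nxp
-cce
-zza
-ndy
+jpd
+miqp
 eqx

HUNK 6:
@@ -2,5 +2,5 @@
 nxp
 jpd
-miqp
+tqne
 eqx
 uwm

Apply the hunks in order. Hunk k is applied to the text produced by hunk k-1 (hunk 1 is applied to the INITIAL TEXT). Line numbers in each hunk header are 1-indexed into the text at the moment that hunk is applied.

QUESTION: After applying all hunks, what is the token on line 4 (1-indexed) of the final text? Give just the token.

Answer: tqne

Derivation:
Hunk 1: at line 4 remove [xuv] add [aqu] -> 7 lines: oyz nxp cbyo vwbmc aqu eqx uwm
Hunk 2: at line 4 remove [aqu] add [bxr,hub,ndy] -> 9 lines: oyz nxp cbyo vwbmc bxr hub ndy eqx uwm
Hunk 3: at line 2 remove [vwbmc,bxr,hub] add [cyq,nqy] -> 8 lines: oyz nxp cbyo cyq nqy ndy eqx uwm
Hunk 4: at line 1 remove [cbyo,cyq,nqy] add [cce,zza] -> 7 lines: oyz nxp cce zza ndy eqx uwm
Hunk 5: at line 2 remove [cce,zza,ndy] add [jpd,miqp] -> 6 lines: oyz nxp jpd miqp eqx uwm
Hunk 6: at line 2 remove [miqp] add [tqne] -> 6 lines: oyz nxp jpd tqne eqx uwm
Final line 4: tqne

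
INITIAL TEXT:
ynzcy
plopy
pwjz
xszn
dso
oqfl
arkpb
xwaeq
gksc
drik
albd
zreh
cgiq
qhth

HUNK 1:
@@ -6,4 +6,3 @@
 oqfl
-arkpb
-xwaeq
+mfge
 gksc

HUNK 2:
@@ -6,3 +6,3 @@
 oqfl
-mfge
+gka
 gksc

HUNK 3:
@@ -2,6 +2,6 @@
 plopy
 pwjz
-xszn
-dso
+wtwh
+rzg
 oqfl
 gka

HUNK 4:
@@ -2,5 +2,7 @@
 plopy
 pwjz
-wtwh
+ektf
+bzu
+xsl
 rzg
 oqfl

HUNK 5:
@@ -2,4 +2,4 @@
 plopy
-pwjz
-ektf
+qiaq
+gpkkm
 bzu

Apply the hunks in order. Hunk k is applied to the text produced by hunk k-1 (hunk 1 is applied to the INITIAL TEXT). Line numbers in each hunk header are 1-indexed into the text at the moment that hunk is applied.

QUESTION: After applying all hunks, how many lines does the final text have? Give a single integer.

Answer: 15

Derivation:
Hunk 1: at line 6 remove [arkpb,xwaeq] add [mfge] -> 13 lines: ynzcy plopy pwjz xszn dso oqfl mfge gksc drik albd zreh cgiq qhth
Hunk 2: at line 6 remove [mfge] add [gka] -> 13 lines: ynzcy plopy pwjz xszn dso oqfl gka gksc drik albd zreh cgiq qhth
Hunk 3: at line 2 remove [xszn,dso] add [wtwh,rzg] -> 13 lines: ynzcy plopy pwjz wtwh rzg oqfl gka gksc drik albd zreh cgiq qhth
Hunk 4: at line 2 remove [wtwh] add [ektf,bzu,xsl] -> 15 lines: ynzcy plopy pwjz ektf bzu xsl rzg oqfl gka gksc drik albd zreh cgiq qhth
Hunk 5: at line 2 remove [pwjz,ektf] add [qiaq,gpkkm] -> 15 lines: ynzcy plopy qiaq gpkkm bzu xsl rzg oqfl gka gksc drik albd zreh cgiq qhth
Final line count: 15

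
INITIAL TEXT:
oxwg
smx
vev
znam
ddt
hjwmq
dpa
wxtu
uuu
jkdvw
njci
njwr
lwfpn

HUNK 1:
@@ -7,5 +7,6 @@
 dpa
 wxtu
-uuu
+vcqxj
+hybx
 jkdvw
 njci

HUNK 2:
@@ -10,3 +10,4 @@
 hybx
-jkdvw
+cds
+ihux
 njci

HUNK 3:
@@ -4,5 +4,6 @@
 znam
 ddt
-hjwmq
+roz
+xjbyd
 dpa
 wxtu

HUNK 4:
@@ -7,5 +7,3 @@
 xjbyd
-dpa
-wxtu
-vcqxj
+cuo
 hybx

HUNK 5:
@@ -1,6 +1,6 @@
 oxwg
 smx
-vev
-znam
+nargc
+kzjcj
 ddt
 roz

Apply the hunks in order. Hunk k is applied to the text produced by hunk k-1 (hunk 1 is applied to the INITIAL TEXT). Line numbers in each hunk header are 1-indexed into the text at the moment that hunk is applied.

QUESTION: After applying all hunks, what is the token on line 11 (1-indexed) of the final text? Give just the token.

Hunk 1: at line 7 remove [uuu] add [vcqxj,hybx] -> 14 lines: oxwg smx vev znam ddt hjwmq dpa wxtu vcqxj hybx jkdvw njci njwr lwfpn
Hunk 2: at line 10 remove [jkdvw] add [cds,ihux] -> 15 lines: oxwg smx vev znam ddt hjwmq dpa wxtu vcqxj hybx cds ihux njci njwr lwfpn
Hunk 3: at line 4 remove [hjwmq] add [roz,xjbyd] -> 16 lines: oxwg smx vev znam ddt roz xjbyd dpa wxtu vcqxj hybx cds ihux njci njwr lwfpn
Hunk 4: at line 7 remove [dpa,wxtu,vcqxj] add [cuo] -> 14 lines: oxwg smx vev znam ddt roz xjbyd cuo hybx cds ihux njci njwr lwfpn
Hunk 5: at line 1 remove [vev,znam] add [nargc,kzjcj] -> 14 lines: oxwg smx nargc kzjcj ddt roz xjbyd cuo hybx cds ihux njci njwr lwfpn
Final line 11: ihux

Answer: ihux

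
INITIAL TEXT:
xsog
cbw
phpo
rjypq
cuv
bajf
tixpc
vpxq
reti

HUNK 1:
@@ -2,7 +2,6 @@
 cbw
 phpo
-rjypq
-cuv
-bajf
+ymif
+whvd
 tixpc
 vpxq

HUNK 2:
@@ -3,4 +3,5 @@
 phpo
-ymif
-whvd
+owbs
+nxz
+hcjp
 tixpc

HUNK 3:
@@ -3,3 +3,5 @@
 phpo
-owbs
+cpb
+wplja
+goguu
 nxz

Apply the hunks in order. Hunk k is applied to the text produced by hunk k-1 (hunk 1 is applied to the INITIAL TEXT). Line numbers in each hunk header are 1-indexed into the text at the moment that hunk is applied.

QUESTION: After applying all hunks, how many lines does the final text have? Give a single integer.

Hunk 1: at line 2 remove [rjypq,cuv,bajf] add [ymif,whvd] -> 8 lines: xsog cbw phpo ymif whvd tixpc vpxq reti
Hunk 2: at line 3 remove [ymif,whvd] add [owbs,nxz,hcjp] -> 9 lines: xsog cbw phpo owbs nxz hcjp tixpc vpxq reti
Hunk 3: at line 3 remove [owbs] add [cpb,wplja,goguu] -> 11 lines: xsog cbw phpo cpb wplja goguu nxz hcjp tixpc vpxq reti
Final line count: 11

Answer: 11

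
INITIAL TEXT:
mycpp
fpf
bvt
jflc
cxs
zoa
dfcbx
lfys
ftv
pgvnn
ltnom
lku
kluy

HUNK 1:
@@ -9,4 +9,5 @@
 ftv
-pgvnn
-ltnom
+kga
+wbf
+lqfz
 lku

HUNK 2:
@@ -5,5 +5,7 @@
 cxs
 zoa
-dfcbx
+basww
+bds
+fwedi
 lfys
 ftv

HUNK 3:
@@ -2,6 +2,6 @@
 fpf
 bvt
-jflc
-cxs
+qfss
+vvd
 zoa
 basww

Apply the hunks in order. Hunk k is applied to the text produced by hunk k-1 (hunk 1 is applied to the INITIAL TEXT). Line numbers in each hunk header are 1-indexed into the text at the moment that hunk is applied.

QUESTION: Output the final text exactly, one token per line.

Answer: mycpp
fpf
bvt
qfss
vvd
zoa
basww
bds
fwedi
lfys
ftv
kga
wbf
lqfz
lku
kluy

Derivation:
Hunk 1: at line 9 remove [pgvnn,ltnom] add [kga,wbf,lqfz] -> 14 lines: mycpp fpf bvt jflc cxs zoa dfcbx lfys ftv kga wbf lqfz lku kluy
Hunk 2: at line 5 remove [dfcbx] add [basww,bds,fwedi] -> 16 lines: mycpp fpf bvt jflc cxs zoa basww bds fwedi lfys ftv kga wbf lqfz lku kluy
Hunk 3: at line 2 remove [jflc,cxs] add [qfss,vvd] -> 16 lines: mycpp fpf bvt qfss vvd zoa basww bds fwedi lfys ftv kga wbf lqfz lku kluy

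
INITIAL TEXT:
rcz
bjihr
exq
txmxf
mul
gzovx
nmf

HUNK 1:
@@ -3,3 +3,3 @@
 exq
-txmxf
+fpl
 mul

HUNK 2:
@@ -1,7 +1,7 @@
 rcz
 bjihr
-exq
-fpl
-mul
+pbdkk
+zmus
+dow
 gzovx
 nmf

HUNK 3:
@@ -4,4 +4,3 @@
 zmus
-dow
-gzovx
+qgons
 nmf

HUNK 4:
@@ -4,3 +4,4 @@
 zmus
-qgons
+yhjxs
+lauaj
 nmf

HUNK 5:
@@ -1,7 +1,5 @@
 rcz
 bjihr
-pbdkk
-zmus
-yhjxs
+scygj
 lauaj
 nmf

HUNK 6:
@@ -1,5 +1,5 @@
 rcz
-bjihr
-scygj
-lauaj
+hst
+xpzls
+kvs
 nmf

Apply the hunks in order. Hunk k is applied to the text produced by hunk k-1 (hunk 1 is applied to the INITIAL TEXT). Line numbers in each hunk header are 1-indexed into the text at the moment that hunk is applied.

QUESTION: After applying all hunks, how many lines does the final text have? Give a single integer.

Answer: 5

Derivation:
Hunk 1: at line 3 remove [txmxf] add [fpl] -> 7 lines: rcz bjihr exq fpl mul gzovx nmf
Hunk 2: at line 1 remove [exq,fpl,mul] add [pbdkk,zmus,dow] -> 7 lines: rcz bjihr pbdkk zmus dow gzovx nmf
Hunk 3: at line 4 remove [dow,gzovx] add [qgons] -> 6 lines: rcz bjihr pbdkk zmus qgons nmf
Hunk 4: at line 4 remove [qgons] add [yhjxs,lauaj] -> 7 lines: rcz bjihr pbdkk zmus yhjxs lauaj nmf
Hunk 5: at line 1 remove [pbdkk,zmus,yhjxs] add [scygj] -> 5 lines: rcz bjihr scygj lauaj nmf
Hunk 6: at line 1 remove [bjihr,scygj,lauaj] add [hst,xpzls,kvs] -> 5 lines: rcz hst xpzls kvs nmf
Final line count: 5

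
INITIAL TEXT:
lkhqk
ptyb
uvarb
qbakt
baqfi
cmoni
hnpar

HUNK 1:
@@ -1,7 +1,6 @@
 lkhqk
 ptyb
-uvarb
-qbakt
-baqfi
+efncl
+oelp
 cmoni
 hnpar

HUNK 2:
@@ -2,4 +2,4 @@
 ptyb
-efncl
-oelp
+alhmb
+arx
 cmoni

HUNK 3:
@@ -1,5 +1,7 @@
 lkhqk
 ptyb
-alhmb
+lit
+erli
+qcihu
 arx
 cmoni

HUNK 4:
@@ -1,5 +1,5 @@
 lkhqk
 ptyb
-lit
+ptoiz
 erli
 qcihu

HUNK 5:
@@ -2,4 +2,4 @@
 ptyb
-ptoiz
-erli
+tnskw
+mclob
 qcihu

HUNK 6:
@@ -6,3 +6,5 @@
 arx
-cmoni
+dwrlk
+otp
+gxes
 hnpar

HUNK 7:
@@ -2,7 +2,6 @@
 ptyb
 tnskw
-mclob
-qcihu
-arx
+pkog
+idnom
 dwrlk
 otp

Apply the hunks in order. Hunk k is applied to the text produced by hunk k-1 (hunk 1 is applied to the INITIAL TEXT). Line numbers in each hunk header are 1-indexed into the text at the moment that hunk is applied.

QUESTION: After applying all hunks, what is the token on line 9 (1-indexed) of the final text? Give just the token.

Hunk 1: at line 1 remove [uvarb,qbakt,baqfi] add [efncl,oelp] -> 6 lines: lkhqk ptyb efncl oelp cmoni hnpar
Hunk 2: at line 2 remove [efncl,oelp] add [alhmb,arx] -> 6 lines: lkhqk ptyb alhmb arx cmoni hnpar
Hunk 3: at line 1 remove [alhmb] add [lit,erli,qcihu] -> 8 lines: lkhqk ptyb lit erli qcihu arx cmoni hnpar
Hunk 4: at line 1 remove [lit] add [ptoiz] -> 8 lines: lkhqk ptyb ptoiz erli qcihu arx cmoni hnpar
Hunk 5: at line 2 remove [ptoiz,erli] add [tnskw,mclob] -> 8 lines: lkhqk ptyb tnskw mclob qcihu arx cmoni hnpar
Hunk 6: at line 6 remove [cmoni] add [dwrlk,otp,gxes] -> 10 lines: lkhqk ptyb tnskw mclob qcihu arx dwrlk otp gxes hnpar
Hunk 7: at line 2 remove [mclob,qcihu,arx] add [pkog,idnom] -> 9 lines: lkhqk ptyb tnskw pkog idnom dwrlk otp gxes hnpar
Final line 9: hnpar

Answer: hnpar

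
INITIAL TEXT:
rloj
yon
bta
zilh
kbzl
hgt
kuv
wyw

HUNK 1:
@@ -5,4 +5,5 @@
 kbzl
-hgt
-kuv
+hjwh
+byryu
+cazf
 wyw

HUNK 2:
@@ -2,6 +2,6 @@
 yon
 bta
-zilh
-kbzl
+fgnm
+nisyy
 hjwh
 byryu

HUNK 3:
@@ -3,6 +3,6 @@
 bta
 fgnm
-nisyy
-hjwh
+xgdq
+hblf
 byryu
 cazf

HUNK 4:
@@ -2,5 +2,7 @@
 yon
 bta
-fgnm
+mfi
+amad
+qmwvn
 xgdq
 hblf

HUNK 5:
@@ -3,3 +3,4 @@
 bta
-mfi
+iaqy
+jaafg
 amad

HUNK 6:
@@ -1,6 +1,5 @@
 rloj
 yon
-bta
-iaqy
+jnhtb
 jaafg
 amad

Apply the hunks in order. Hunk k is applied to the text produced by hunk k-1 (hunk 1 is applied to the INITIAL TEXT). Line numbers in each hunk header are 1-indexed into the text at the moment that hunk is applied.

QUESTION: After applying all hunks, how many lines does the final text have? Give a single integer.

Answer: 11

Derivation:
Hunk 1: at line 5 remove [hgt,kuv] add [hjwh,byryu,cazf] -> 9 lines: rloj yon bta zilh kbzl hjwh byryu cazf wyw
Hunk 2: at line 2 remove [zilh,kbzl] add [fgnm,nisyy] -> 9 lines: rloj yon bta fgnm nisyy hjwh byryu cazf wyw
Hunk 3: at line 3 remove [nisyy,hjwh] add [xgdq,hblf] -> 9 lines: rloj yon bta fgnm xgdq hblf byryu cazf wyw
Hunk 4: at line 2 remove [fgnm] add [mfi,amad,qmwvn] -> 11 lines: rloj yon bta mfi amad qmwvn xgdq hblf byryu cazf wyw
Hunk 5: at line 3 remove [mfi] add [iaqy,jaafg] -> 12 lines: rloj yon bta iaqy jaafg amad qmwvn xgdq hblf byryu cazf wyw
Hunk 6: at line 1 remove [bta,iaqy] add [jnhtb] -> 11 lines: rloj yon jnhtb jaafg amad qmwvn xgdq hblf byryu cazf wyw
Final line count: 11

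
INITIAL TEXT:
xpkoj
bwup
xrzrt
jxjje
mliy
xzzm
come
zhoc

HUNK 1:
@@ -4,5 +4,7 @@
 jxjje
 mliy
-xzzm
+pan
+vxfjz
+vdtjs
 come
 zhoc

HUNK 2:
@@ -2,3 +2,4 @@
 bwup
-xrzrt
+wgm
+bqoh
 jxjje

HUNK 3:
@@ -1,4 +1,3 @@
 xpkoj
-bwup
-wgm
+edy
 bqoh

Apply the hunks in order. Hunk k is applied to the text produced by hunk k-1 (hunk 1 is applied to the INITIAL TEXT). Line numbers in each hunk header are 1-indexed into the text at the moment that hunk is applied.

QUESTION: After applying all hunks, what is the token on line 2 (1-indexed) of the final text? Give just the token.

Hunk 1: at line 4 remove [xzzm] add [pan,vxfjz,vdtjs] -> 10 lines: xpkoj bwup xrzrt jxjje mliy pan vxfjz vdtjs come zhoc
Hunk 2: at line 2 remove [xrzrt] add [wgm,bqoh] -> 11 lines: xpkoj bwup wgm bqoh jxjje mliy pan vxfjz vdtjs come zhoc
Hunk 3: at line 1 remove [bwup,wgm] add [edy] -> 10 lines: xpkoj edy bqoh jxjje mliy pan vxfjz vdtjs come zhoc
Final line 2: edy

Answer: edy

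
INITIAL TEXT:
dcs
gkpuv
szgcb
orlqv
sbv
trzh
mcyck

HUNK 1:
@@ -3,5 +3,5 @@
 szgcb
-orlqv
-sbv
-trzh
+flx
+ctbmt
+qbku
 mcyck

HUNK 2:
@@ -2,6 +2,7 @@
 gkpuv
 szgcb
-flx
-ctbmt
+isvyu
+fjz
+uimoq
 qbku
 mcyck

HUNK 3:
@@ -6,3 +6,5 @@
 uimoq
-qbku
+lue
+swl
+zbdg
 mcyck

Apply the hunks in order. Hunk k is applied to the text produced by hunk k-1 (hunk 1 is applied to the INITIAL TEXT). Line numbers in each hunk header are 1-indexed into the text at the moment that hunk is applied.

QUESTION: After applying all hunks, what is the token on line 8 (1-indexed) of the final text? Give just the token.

Answer: swl

Derivation:
Hunk 1: at line 3 remove [orlqv,sbv,trzh] add [flx,ctbmt,qbku] -> 7 lines: dcs gkpuv szgcb flx ctbmt qbku mcyck
Hunk 2: at line 2 remove [flx,ctbmt] add [isvyu,fjz,uimoq] -> 8 lines: dcs gkpuv szgcb isvyu fjz uimoq qbku mcyck
Hunk 3: at line 6 remove [qbku] add [lue,swl,zbdg] -> 10 lines: dcs gkpuv szgcb isvyu fjz uimoq lue swl zbdg mcyck
Final line 8: swl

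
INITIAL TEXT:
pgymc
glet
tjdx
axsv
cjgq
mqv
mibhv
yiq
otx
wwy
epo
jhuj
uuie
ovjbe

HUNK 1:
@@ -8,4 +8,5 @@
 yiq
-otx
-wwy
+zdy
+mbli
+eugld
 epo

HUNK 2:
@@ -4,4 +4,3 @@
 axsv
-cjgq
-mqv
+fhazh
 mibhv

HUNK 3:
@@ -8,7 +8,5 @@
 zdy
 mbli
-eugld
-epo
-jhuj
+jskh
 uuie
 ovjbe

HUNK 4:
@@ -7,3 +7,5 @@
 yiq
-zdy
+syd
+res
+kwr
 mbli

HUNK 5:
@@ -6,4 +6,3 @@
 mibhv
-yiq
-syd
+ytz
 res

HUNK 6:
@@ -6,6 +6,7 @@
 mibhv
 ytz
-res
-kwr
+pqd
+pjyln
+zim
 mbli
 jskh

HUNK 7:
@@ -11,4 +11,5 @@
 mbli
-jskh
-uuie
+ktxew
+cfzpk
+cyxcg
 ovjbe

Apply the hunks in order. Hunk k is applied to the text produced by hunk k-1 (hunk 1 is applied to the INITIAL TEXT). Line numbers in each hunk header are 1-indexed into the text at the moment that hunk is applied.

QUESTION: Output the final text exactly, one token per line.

Hunk 1: at line 8 remove [otx,wwy] add [zdy,mbli,eugld] -> 15 lines: pgymc glet tjdx axsv cjgq mqv mibhv yiq zdy mbli eugld epo jhuj uuie ovjbe
Hunk 2: at line 4 remove [cjgq,mqv] add [fhazh] -> 14 lines: pgymc glet tjdx axsv fhazh mibhv yiq zdy mbli eugld epo jhuj uuie ovjbe
Hunk 3: at line 8 remove [eugld,epo,jhuj] add [jskh] -> 12 lines: pgymc glet tjdx axsv fhazh mibhv yiq zdy mbli jskh uuie ovjbe
Hunk 4: at line 7 remove [zdy] add [syd,res,kwr] -> 14 lines: pgymc glet tjdx axsv fhazh mibhv yiq syd res kwr mbli jskh uuie ovjbe
Hunk 5: at line 6 remove [yiq,syd] add [ytz] -> 13 lines: pgymc glet tjdx axsv fhazh mibhv ytz res kwr mbli jskh uuie ovjbe
Hunk 6: at line 6 remove [res,kwr] add [pqd,pjyln,zim] -> 14 lines: pgymc glet tjdx axsv fhazh mibhv ytz pqd pjyln zim mbli jskh uuie ovjbe
Hunk 7: at line 11 remove [jskh,uuie] add [ktxew,cfzpk,cyxcg] -> 15 lines: pgymc glet tjdx axsv fhazh mibhv ytz pqd pjyln zim mbli ktxew cfzpk cyxcg ovjbe

Answer: pgymc
glet
tjdx
axsv
fhazh
mibhv
ytz
pqd
pjyln
zim
mbli
ktxew
cfzpk
cyxcg
ovjbe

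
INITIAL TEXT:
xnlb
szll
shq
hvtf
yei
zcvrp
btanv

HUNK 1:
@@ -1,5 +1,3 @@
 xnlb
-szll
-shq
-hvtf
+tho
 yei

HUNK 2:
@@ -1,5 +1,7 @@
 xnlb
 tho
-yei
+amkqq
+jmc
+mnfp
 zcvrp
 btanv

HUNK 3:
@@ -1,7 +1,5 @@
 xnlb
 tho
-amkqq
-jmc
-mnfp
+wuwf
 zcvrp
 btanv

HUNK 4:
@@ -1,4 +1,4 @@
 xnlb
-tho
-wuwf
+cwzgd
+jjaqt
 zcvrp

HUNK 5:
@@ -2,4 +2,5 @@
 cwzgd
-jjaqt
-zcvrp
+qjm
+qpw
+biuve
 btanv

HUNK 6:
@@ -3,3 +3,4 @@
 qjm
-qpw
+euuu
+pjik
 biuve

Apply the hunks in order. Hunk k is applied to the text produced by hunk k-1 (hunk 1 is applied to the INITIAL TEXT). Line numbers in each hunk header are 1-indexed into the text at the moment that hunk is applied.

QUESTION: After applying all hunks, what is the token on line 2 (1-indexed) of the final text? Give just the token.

Hunk 1: at line 1 remove [szll,shq,hvtf] add [tho] -> 5 lines: xnlb tho yei zcvrp btanv
Hunk 2: at line 1 remove [yei] add [amkqq,jmc,mnfp] -> 7 lines: xnlb tho amkqq jmc mnfp zcvrp btanv
Hunk 3: at line 1 remove [amkqq,jmc,mnfp] add [wuwf] -> 5 lines: xnlb tho wuwf zcvrp btanv
Hunk 4: at line 1 remove [tho,wuwf] add [cwzgd,jjaqt] -> 5 lines: xnlb cwzgd jjaqt zcvrp btanv
Hunk 5: at line 2 remove [jjaqt,zcvrp] add [qjm,qpw,biuve] -> 6 lines: xnlb cwzgd qjm qpw biuve btanv
Hunk 6: at line 3 remove [qpw] add [euuu,pjik] -> 7 lines: xnlb cwzgd qjm euuu pjik biuve btanv
Final line 2: cwzgd

Answer: cwzgd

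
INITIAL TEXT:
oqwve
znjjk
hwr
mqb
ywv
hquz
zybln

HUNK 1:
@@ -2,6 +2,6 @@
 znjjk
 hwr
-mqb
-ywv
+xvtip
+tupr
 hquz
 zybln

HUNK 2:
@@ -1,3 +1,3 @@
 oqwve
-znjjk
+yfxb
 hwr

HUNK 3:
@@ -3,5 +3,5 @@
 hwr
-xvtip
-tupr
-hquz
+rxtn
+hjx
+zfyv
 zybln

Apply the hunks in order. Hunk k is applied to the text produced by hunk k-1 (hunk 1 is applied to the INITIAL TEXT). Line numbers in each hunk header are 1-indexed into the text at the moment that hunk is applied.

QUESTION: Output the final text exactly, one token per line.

Hunk 1: at line 2 remove [mqb,ywv] add [xvtip,tupr] -> 7 lines: oqwve znjjk hwr xvtip tupr hquz zybln
Hunk 2: at line 1 remove [znjjk] add [yfxb] -> 7 lines: oqwve yfxb hwr xvtip tupr hquz zybln
Hunk 3: at line 3 remove [xvtip,tupr,hquz] add [rxtn,hjx,zfyv] -> 7 lines: oqwve yfxb hwr rxtn hjx zfyv zybln

Answer: oqwve
yfxb
hwr
rxtn
hjx
zfyv
zybln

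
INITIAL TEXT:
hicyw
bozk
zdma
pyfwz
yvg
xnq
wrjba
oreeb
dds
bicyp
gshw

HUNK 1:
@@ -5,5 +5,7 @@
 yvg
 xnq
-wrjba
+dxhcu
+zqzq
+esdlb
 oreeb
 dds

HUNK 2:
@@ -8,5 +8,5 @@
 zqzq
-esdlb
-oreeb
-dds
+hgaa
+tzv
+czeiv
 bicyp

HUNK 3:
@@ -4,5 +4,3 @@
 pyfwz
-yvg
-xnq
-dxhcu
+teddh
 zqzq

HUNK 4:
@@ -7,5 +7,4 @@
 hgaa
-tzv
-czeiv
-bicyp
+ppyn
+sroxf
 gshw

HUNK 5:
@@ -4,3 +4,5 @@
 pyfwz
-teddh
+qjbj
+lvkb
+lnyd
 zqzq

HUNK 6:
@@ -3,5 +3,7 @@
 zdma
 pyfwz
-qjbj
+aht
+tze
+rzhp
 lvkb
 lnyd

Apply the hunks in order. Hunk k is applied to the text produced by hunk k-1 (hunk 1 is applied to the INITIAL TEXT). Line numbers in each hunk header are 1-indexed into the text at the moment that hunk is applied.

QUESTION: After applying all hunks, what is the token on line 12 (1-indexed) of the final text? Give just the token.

Answer: ppyn

Derivation:
Hunk 1: at line 5 remove [wrjba] add [dxhcu,zqzq,esdlb] -> 13 lines: hicyw bozk zdma pyfwz yvg xnq dxhcu zqzq esdlb oreeb dds bicyp gshw
Hunk 2: at line 8 remove [esdlb,oreeb,dds] add [hgaa,tzv,czeiv] -> 13 lines: hicyw bozk zdma pyfwz yvg xnq dxhcu zqzq hgaa tzv czeiv bicyp gshw
Hunk 3: at line 4 remove [yvg,xnq,dxhcu] add [teddh] -> 11 lines: hicyw bozk zdma pyfwz teddh zqzq hgaa tzv czeiv bicyp gshw
Hunk 4: at line 7 remove [tzv,czeiv,bicyp] add [ppyn,sroxf] -> 10 lines: hicyw bozk zdma pyfwz teddh zqzq hgaa ppyn sroxf gshw
Hunk 5: at line 4 remove [teddh] add [qjbj,lvkb,lnyd] -> 12 lines: hicyw bozk zdma pyfwz qjbj lvkb lnyd zqzq hgaa ppyn sroxf gshw
Hunk 6: at line 3 remove [qjbj] add [aht,tze,rzhp] -> 14 lines: hicyw bozk zdma pyfwz aht tze rzhp lvkb lnyd zqzq hgaa ppyn sroxf gshw
Final line 12: ppyn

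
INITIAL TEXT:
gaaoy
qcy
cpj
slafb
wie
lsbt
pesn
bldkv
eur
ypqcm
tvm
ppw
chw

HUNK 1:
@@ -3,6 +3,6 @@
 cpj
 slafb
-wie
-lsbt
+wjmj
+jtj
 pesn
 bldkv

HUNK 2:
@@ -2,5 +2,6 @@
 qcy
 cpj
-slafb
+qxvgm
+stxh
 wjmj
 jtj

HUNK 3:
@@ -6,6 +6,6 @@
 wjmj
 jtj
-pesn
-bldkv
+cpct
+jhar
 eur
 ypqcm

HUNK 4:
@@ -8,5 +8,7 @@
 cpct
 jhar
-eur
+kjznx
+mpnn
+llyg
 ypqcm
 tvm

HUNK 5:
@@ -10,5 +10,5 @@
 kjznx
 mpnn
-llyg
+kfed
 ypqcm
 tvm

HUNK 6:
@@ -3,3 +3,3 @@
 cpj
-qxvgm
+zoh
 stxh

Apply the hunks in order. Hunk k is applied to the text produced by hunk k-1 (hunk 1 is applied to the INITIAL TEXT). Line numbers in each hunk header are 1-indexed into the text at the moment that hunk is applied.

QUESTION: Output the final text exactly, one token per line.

Hunk 1: at line 3 remove [wie,lsbt] add [wjmj,jtj] -> 13 lines: gaaoy qcy cpj slafb wjmj jtj pesn bldkv eur ypqcm tvm ppw chw
Hunk 2: at line 2 remove [slafb] add [qxvgm,stxh] -> 14 lines: gaaoy qcy cpj qxvgm stxh wjmj jtj pesn bldkv eur ypqcm tvm ppw chw
Hunk 3: at line 6 remove [pesn,bldkv] add [cpct,jhar] -> 14 lines: gaaoy qcy cpj qxvgm stxh wjmj jtj cpct jhar eur ypqcm tvm ppw chw
Hunk 4: at line 8 remove [eur] add [kjznx,mpnn,llyg] -> 16 lines: gaaoy qcy cpj qxvgm stxh wjmj jtj cpct jhar kjznx mpnn llyg ypqcm tvm ppw chw
Hunk 5: at line 10 remove [llyg] add [kfed] -> 16 lines: gaaoy qcy cpj qxvgm stxh wjmj jtj cpct jhar kjznx mpnn kfed ypqcm tvm ppw chw
Hunk 6: at line 3 remove [qxvgm] add [zoh] -> 16 lines: gaaoy qcy cpj zoh stxh wjmj jtj cpct jhar kjznx mpnn kfed ypqcm tvm ppw chw

Answer: gaaoy
qcy
cpj
zoh
stxh
wjmj
jtj
cpct
jhar
kjznx
mpnn
kfed
ypqcm
tvm
ppw
chw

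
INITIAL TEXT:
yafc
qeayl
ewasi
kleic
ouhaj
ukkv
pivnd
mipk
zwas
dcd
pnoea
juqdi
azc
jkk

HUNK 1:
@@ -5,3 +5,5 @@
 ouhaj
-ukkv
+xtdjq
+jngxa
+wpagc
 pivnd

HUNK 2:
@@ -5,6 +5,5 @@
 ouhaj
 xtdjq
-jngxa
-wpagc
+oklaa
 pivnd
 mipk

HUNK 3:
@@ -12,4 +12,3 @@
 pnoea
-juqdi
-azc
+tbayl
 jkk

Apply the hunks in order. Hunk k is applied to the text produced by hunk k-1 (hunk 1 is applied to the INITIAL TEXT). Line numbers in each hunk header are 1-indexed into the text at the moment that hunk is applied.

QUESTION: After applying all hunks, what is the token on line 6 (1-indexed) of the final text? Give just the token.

Answer: xtdjq

Derivation:
Hunk 1: at line 5 remove [ukkv] add [xtdjq,jngxa,wpagc] -> 16 lines: yafc qeayl ewasi kleic ouhaj xtdjq jngxa wpagc pivnd mipk zwas dcd pnoea juqdi azc jkk
Hunk 2: at line 5 remove [jngxa,wpagc] add [oklaa] -> 15 lines: yafc qeayl ewasi kleic ouhaj xtdjq oklaa pivnd mipk zwas dcd pnoea juqdi azc jkk
Hunk 3: at line 12 remove [juqdi,azc] add [tbayl] -> 14 lines: yafc qeayl ewasi kleic ouhaj xtdjq oklaa pivnd mipk zwas dcd pnoea tbayl jkk
Final line 6: xtdjq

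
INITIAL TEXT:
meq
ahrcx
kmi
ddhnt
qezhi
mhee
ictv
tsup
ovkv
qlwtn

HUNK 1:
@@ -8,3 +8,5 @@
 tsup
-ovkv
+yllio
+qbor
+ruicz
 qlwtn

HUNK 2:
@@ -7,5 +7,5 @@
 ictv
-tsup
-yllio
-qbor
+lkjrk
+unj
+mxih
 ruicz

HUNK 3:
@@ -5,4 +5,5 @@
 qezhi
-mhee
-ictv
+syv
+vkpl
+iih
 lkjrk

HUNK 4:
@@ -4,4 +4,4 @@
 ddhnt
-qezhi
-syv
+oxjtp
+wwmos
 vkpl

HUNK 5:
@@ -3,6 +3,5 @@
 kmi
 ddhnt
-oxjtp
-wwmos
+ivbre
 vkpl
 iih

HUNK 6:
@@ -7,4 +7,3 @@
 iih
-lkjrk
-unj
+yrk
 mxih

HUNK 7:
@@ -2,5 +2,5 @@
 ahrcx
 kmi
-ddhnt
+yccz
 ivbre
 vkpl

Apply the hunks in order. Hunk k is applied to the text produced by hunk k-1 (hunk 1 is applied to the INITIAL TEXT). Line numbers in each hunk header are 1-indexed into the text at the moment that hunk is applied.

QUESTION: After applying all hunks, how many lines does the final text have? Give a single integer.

Hunk 1: at line 8 remove [ovkv] add [yllio,qbor,ruicz] -> 12 lines: meq ahrcx kmi ddhnt qezhi mhee ictv tsup yllio qbor ruicz qlwtn
Hunk 2: at line 7 remove [tsup,yllio,qbor] add [lkjrk,unj,mxih] -> 12 lines: meq ahrcx kmi ddhnt qezhi mhee ictv lkjrk unj mxih ruicz qlwtn
Hunk 3: at line 5 remove [mhee,ictv] add [syv,vkpl,iih] -> 13 lines: meq ahrcx kmi ddhnt qezhi syv vkpl iih lkjrk unj mxih ruicz qlwtn
Hunk 4: at line 4 remove [qezhi,syv] add [oxjtp,wwmos] -> 13 lines: meq ahrcx kmi ddhnt oxjtp wwmos vkpl iih lkjrk unj mxih ruicz qlwtn
Hunk 5: at line 3 remove [oxjtp,wwmos] add [ivbre] -> 12 lines: meq ahrcx kmi ddhnt ivbre vkpl iih lkjrk unj mxih ruicz qlwtn
Hunk 6: at line 7 remove [lkjrk,unj] add [yrk] -> 11 lines: meq ahrcx kmi ddhnt ivbre vkpl iih yrk mxih ruicz qlwtn
Hunk 7: at line 2 remove [ddhnt] add [yccz] -> 11 lines: meq ahrcx kmi yccz ivbre vkpl iih yrk mxih ruicz qlwtn
Final line count: 11

Answer: 11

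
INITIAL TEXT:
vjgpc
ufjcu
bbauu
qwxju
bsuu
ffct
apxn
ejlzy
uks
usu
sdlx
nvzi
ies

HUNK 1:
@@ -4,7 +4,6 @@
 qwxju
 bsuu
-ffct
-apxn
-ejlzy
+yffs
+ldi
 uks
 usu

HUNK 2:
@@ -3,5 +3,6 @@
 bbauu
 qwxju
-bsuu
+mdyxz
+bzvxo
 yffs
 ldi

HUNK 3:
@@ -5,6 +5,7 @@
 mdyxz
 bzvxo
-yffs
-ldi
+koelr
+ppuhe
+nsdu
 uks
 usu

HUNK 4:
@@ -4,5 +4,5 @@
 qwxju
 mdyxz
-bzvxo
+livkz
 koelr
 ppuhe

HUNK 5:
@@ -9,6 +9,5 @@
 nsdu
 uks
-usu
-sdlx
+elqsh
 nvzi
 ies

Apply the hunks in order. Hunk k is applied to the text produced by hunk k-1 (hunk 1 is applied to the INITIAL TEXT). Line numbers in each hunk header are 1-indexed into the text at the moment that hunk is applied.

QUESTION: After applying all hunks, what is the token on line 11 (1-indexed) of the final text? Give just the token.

Answer: elqsh

Derivation:
Hunk 1: at line 4 remove [ffct,apxn,ejlzy] add [yffs,ldi] -> 12 lines: vjgpc ufjcu bbauu qwxju bsuu yffs ldi uks usu sdlx nvzi ies
Hunk 2: at line 3 remove [bsuu] add [mdyxz,bzvxo] -> 13 lines: vjgpc ufjcu bbauu qwxju mdyxz bzvxo yffs ldi uks usu sdlx nvzi ies
Hunk 3: at line 5 remove [yffs,ldi] add [koelr,ppuhe,nsdu] -> 14 lines: vjgpc ufjcu bbauu qwxju mdyxz bzvxo koelr ppuhe nsdu uks usu sdlx nvzi ies
Hunk 4: at line 4 remove [bzvxo] add [livkz] -> 14 lines: vjgpc ufjcu bbauu qwxju mdyxz livkz koelr ppuhe nsdu uks usu sdlx nvzi ies
Hunk 5: at line 9 remove [usu,sdlx] add [elqsh] -> 13 lines: vjgpc ufjcu bbauu qwxju mdyxz livkz koelr ppuhe nsdu uks elqsh nvzi ies
Final line 11: elqsh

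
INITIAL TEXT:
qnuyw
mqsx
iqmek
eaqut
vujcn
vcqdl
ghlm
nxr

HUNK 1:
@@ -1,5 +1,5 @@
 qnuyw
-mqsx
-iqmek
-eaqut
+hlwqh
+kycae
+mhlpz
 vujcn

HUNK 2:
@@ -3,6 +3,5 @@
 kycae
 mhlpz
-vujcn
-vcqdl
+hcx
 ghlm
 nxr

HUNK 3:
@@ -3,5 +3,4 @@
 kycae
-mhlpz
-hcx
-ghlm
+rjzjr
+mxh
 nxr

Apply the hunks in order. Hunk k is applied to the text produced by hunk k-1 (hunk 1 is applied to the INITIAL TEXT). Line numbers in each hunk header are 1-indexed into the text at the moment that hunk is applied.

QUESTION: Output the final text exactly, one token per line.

Answer: qnuyw
hlwqh
kycae
rjzjr
mxh
nxr

Derivation:
Hunk 1: at line 1 remove [mqsx,iqmek,eaqut] add [hlwqh,kycae,mhlpz] -> 8 lines: qnuyw hlwqh kycae mhlpz vujcn vcqdl ghlm nxr
Hunk 2: at line 3 remove [vujcn,vcqdl] add [hcx] -> 7 lines: qnuyw hlwqh kycae mhlpz hcx ghlm nxr
Hunk 3: at line 3 remove [mhlpz,hcx,ghlm] add [rjzjr,mxh] -> 6 lines: qnuyw hlwqh kycae rjzjr mxh nxr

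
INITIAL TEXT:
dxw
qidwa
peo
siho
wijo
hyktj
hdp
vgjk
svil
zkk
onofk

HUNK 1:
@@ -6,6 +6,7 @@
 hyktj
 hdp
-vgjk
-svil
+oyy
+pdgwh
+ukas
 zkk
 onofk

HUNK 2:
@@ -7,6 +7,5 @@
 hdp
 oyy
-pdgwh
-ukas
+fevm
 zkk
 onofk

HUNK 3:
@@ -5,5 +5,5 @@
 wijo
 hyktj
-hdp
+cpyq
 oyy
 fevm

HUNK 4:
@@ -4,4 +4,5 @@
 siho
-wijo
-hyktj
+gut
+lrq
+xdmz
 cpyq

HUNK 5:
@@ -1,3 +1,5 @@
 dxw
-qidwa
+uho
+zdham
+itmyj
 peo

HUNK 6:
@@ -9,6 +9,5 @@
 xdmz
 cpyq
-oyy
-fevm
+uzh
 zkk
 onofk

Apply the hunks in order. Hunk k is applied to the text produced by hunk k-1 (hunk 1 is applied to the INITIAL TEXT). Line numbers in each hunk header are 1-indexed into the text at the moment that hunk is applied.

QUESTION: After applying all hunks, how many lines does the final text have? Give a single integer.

Answer: 13

Derivation:
Hunk 1: at line 6 remove [vgjk,svil] add [oyy,pdgwh,ukas] -> 12 lines: dxw qidwa peo siho wijo hyktj hdp oyy pdgwh ukas zkk onofk
Hunk 2: at line 7 remove [pdgwh,ukas] add [fevm] -> 11 lines: dxw qidwa peo siho wijo hyktj hdp oyy fevm zkk onofk
Hunk 3: at line 5 remove [hdp] add [cpyq] -> 11 lines: dxw qidwa peo siho wijo hyktj cpyq oyy fevm zkk onofk
Hunk 4: at line 4 remove [wijo,hyktj] add [gut,lrq,xdmz] -> 12 lines: dxw qidwa peo siho gut lrq xdmz cpyq oyy fevm zkk onofk
Hunk 5: at line 1 remove [qidwa] add [uho,zdham,itmyj] -> 14 lines: dxw uho zdham itmyj peo siho gut lrq xdmz cpyq oyy fevm zkk onofk
Hunk 6: at line 9 remove [oyy,fevm] add [uzh] -> 13 lines: dxw uho zdham itmyj peo siho gut lrq xdmz cpyq uzh zkk onofk
Final line count: 13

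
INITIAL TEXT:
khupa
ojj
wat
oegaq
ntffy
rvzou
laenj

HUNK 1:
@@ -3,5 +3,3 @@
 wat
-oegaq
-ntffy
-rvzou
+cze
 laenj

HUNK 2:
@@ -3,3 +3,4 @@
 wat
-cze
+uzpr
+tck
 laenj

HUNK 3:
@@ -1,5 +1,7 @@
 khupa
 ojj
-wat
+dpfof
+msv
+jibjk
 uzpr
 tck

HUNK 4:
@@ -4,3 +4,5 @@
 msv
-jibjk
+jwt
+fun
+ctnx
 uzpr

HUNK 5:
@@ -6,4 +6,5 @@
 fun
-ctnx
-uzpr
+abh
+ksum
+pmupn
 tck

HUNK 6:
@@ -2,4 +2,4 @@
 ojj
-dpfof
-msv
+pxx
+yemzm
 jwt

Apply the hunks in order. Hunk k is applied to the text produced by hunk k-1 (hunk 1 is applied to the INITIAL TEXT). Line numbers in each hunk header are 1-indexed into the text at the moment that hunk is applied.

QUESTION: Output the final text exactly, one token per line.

Hunk 1: at line 3 remove [oegaq,ntffy,rvzou] add [cze] -> 5 lines: khupa ojj wat cze laenj
Hunk 2: at line 3 remove [cze] add [uzpr,tck] -> 6 lines: khupa ojj wat uzpr tck laenj
Hunk 3: at line 1 remove [wat] add [dpfof,msv,jibjk] -> 8 lines: khupa ojj dpfof msv jibjk uzpr tck laenj
Hunk 4: at line 4 remove [jibjk] add [jwt,fun,ctnx] -> 10 lines: khupa ojj dpfof msv jwt fun ctnx uzpr tck laenj
Hunk 5: at line 6 remove [ctnx,uzpr] add [abh,ksum,pmupn] -> 11 lines: khupa ojj dpfof msv jwt fun abh ksum pmupn tck laenj
Hunk 6: at line 2 remove [dpfof,msv] add [pxx,yemzm] -> 11 lines: khupa ojj pxx yemzm jwt fun abh ksum pmupn tck laenj

Answer: khupa
ojj
pxx
yemzm
jwt
fun
abh
ksum
pmupn
tck
laenj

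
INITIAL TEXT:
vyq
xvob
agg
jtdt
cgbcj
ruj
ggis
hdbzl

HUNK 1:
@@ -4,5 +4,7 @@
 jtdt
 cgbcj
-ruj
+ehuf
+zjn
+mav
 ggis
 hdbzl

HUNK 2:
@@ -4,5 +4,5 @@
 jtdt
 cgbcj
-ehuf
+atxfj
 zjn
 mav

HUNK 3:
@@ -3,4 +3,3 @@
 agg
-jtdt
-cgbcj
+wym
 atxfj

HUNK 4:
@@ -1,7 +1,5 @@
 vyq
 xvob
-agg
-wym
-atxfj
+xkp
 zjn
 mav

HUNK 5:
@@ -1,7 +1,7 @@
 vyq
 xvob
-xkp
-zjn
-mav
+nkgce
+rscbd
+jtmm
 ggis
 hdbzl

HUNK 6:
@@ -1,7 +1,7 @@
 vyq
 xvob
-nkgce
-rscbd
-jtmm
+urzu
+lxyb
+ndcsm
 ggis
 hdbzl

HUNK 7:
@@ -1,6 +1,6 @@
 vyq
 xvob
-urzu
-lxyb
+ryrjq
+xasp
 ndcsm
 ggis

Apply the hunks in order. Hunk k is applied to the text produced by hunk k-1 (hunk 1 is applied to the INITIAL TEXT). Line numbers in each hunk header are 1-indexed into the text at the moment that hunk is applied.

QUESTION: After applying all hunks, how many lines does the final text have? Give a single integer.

Hunk 1: at line 4 remove [ruj] add [ehuf,zjn,mav] -> 10 lines: vyq xvob agg jtdt cgbcj ehuf zjn mav ggis hdbzl
Hunk 2: at line 4 remove [ehuf] add [atxfj] -> 10 lines: vyq xvob agg jtdt cgbcj atxfj zjn mav ggis hdbzl
Hunk 3: at line 3 remove [jtdt,cgbcj] add [wym] -> 9 lines: vyq xvob agg wym atxfj zjn mav ggis hdbzl
Hunk 4: at line 1 remove [agg,wym,atxfj] add [xkp] -> 7 lines: vyq xvob xkp zjn mav ggis hdbzl
Hunk 5: at line 1 remove [xkp,zjn,mav] add [nkgce,rscbd,jtmm] -> 7 lines: vyq xvob nkgce rscbd jtmm ggis hdbzl
Hunk 6: at line 1 remove [nkgce,rscbd,jtmm] add [urzu,lxyb,ndcsm] -> 7 lines: vyq xvob urzu lxyb ndcsm ggis hdbzl
Hunk 7: at line 1 remove [urzu,lxyb] add [ryrjq,xasp] -> 7 lines: vyq xvob ryrjq xasp ndcsm ggis hdbzl
Final line count: 7

Answer: 7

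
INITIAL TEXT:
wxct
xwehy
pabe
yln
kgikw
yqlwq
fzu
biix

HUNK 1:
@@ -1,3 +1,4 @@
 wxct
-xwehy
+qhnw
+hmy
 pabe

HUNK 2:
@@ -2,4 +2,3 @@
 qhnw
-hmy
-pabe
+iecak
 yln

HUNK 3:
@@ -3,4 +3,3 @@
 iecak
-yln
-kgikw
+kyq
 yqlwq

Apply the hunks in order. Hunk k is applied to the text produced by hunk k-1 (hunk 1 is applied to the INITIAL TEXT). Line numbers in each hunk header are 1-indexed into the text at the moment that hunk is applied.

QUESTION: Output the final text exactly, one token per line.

Hunk 1: at line 1 remove [xwehy] add [qhnw,hmy] -> 9 lines: wxct qhnw hmy pabe yln kgikw yqlwq fzu biix
Hunk 2: at line 2 remove [hmy,pabe] add [iecak] -> 8 lines: wxct qhnw iecak yln kgikw yqlwq fzu biix
Hunk 3: at line 3 remove [yln,kgikw] add [kyq] -> 7 lines: wxct qhnw iecak kyq yqlwq fzu biix

Answer: wxct
qhnw
iecak
kyq
yqlwq
fzu
biix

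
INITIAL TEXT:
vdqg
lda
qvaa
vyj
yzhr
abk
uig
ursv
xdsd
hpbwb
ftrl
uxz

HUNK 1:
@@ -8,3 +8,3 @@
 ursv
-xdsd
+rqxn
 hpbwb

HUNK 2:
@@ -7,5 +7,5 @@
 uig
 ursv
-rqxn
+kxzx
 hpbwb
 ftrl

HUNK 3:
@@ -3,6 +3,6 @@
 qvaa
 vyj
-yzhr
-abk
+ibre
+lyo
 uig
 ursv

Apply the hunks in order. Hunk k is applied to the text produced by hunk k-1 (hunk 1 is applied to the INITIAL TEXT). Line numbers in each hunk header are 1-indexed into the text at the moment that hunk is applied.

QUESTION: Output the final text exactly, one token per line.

Answer: vdqg
lda
qvaa
vyj
ibre
lyo
uig
ursv
kxzx
hpbwb
ftrl
uxz

Derivation:
Hunk 1: at line 8 remove [xdsd] add [rqxn] -> 12 lines: vdqg lda qvaa vyj yzhr abk uig ursv rqxn hpbwb ftrl uxz
Hunk 2: at line 7 remove [rqxn] add [kxzx] -> 12 lines: vdqg lda qvaa vyj yzhr abk uig ursv kxzx hpbwb ftrl uxz
Hunk 3: at line 3 remove [yzhr,abk] add [ibre,lyo] -> 12 lines: vdqg lda qvaa vyj ibre lyo uig ursv kxzx hpbwb ftrl uxz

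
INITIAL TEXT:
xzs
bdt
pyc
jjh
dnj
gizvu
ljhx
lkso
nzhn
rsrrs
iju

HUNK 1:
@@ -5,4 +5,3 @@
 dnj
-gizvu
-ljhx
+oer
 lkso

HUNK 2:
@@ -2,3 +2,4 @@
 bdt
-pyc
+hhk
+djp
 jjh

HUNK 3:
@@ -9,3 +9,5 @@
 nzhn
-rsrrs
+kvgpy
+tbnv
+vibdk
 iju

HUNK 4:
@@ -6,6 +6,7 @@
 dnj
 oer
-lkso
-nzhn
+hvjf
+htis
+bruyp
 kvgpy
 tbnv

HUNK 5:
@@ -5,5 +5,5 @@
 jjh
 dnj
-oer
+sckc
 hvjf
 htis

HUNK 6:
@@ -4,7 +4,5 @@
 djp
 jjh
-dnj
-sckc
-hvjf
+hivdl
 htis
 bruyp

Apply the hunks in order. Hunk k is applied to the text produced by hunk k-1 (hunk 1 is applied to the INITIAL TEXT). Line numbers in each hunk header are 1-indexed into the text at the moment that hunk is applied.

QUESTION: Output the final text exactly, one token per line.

Answer: xzs
bdt
hhk
djp
jjh
hivdl
htis
bruyp
kvgpy
tbnv
vibdk
iju

Derivation:
Hunk 1: at line 5 remove [gizvu,ljhx] add [oer] -> 10 lines: xzs bdt pyc jjh dnj oer lkso nzhn rsrrs iju
Hunk 2: at line 2 remove [pyc] add [hhk,djp] -> 11 lines: xzs bdt hhk djp jjh dnj oer lkso nzhn rsrrs iju
Hunk 3: at line 9 remove [rsrrs] add [kvgpy,tbnv,vibdk] -> 13 lines: xzs bdt hhk djp jjh dnj oer lkso nzhn kvgpy tbnv vibdk iju
Hunk 4: at line 6 remove [lkso,nzhn] add [hvjf,htis,bruyp] -> 14 lines: xzs bdt hhk djp jjh dnj oer hvjf htis bruyp kvgpy tbnv vibdk iju
Hunk 5: at line 5 remove [oer] add [sckc] -> 14 lines: xzs bdt hhk djp jjh dnj sckc hvjf htis bruyp kvgpy tbnv vibdk iju
Hunk 6: at line 4 remove [dnj,sckc,hvjf] add [hivdl] -> 12 lines: xzs bdt hhk djp jjh hivdl htis bruyp kvgpy tbnv vibdk iju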